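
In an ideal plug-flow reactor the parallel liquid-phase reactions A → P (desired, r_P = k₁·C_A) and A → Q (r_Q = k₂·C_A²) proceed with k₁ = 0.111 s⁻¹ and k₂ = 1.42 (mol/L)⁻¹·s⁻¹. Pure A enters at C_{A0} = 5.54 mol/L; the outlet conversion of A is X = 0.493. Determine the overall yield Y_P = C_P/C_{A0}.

0.00939

C_A = C_{A0}(1−X) = 2.809 mol/L.
Along a PFR/batch, dC_P/dC_A = −r_P/(r_P+r_Q) = −k₁/(k₁+k₂·C_A).
Integrating from C_{A0} to C_A: C_P = (0.111/1.42)·ln[(0.111+1.42·5.54)/(0.111+1.42·2.81)] = 0.07817·ln(7.978/4.099) = 0.05205 mol/L.
Y_P = C_P/C_{A0} = 0.05205/5.54 = 0.00939.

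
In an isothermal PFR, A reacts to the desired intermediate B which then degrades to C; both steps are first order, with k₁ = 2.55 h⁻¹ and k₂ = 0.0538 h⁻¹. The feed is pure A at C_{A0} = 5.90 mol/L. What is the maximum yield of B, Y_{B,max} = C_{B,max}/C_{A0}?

At the optimum, C_{B,max}/C_{A0} = (k₁/k₂)^[k₂/(k₂−k₁)].
= (2.55/0.0538)^(0.0538/(0.0538−2.55)) = (47.40)^(-0.02155) = 0.9202.

0.920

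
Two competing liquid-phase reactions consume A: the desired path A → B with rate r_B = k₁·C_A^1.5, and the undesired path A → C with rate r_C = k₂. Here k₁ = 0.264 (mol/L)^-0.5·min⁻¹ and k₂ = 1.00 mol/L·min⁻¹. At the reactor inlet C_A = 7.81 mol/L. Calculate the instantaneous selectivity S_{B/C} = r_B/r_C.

S_{B/C} = r_B/r_C = (k₁·C_A^1.5)/(k₂) = (k₁/k₂)·C_A^1.5.
= (0.264×7.810^1.5) / (1.00) = 5.762/1.000 = 5.76.
Since the desired path is higher order in A, keeping C_A high (PFR or concentrated feed) favours B.

5.76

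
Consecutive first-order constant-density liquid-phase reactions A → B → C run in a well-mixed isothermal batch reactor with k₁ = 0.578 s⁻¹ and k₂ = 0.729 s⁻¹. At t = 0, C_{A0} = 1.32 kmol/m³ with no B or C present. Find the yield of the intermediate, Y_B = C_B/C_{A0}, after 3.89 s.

0.180

Solving the coupled first-order balances gives C_B(t) = [k₁/(k₂−k₁)]·C_{A0}·(e^(−k₁t) − e^(−k₂t)).
e^(−k₁t) = e^(−0.578×3.89) = e^(−2.248) = 0.1056; e^(−k₂t) = e^(−2.836) = 0.05867.
C_B = 0.578×1.32/(0.729−0.578) × (0.1056−0.05867) = 5.053×0.04689 = 0.2369 kmol/m³.
Y_B = C_B/C_{A0} = 0.2369/1.32 = 0.180.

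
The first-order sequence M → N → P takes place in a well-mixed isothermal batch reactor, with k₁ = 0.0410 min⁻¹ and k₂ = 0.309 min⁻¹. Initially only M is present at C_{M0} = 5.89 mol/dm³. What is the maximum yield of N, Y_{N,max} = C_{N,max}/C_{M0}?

For a first-order series the maximum intermediate yield is C_{N,max}/C_{M0} = (k₁/k₂)^[k₂/(k₂−k₁)].
= (0.0410/0.309)^(0.309/(0.309−0.0410)) = (0.1327)^(1.153) = 0.09742.

0.0974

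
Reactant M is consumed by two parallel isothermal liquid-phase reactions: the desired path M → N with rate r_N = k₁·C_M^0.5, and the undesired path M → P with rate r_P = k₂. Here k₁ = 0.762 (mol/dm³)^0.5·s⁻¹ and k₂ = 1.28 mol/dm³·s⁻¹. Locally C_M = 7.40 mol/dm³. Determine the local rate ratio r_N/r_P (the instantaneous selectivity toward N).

S_{N/P} = r_N/r_P = (k₁·C_M^0.5)/(k₂) = (k₁/k₂)·C_M^0.5.
= (0.762×7.400^0.5) / (1.28) = 2.073/1.280 = 1.62.
Since the desired path is higher order in M, keeping C_M high (PFR or concentrated feed) favours N.

1.62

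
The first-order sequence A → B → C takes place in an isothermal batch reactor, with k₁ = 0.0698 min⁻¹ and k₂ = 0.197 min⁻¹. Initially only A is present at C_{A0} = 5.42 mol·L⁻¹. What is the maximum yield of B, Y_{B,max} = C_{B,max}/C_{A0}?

At the optimum, C_{B,max}/C_{A0} = (k₁/k₂)^[k₂/(k₂−k₁)].
= (0.0698/0.197)^(0.197/(0.197−0.0698)) = (0.3543)^(1.549) = 0.2005.

0.201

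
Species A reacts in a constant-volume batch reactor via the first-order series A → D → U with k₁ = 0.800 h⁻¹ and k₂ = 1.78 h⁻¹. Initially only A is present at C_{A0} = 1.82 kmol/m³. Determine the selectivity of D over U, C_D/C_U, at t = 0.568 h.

The intermediate concentration in a first-order A→B→C sequence is C_D = k₁C_{A0}(e^(−k₁t) − e^(−k₂t))/(k₂−k₁).
e^(−k₁t) = e^(−0.800×0.568) = e^(−0.4544) = 0.6348; e^(−k₂t) = e^(−1.011) = 0.3638.
C_D = 0.800×1.82/(1.78−0.800) × (0.6348−0.3638) = 1.486×0.2710 = 0.4026 kmol/m³.
C_A = C_{A0}e^(−k₁t) = 1.155 kmol/m³, so C_U = C_{A0}−C_A−C_D = 0.2620 kmol/m³; C_D/C_U = 1.54.

1.54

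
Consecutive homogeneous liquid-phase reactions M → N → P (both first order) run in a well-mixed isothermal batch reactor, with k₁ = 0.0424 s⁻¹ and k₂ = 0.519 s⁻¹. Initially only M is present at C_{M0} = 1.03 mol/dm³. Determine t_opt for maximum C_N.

For first-order series the maximum of C_N occurs at t_opt = ln(k₂/k₁)/(k₂−k₁).
= ln(0.519/0.0424)/(0.519−0.0424) = ln(12.24)/0.4766 = 2.505/0.4766 = 5.26 s.

5.26 s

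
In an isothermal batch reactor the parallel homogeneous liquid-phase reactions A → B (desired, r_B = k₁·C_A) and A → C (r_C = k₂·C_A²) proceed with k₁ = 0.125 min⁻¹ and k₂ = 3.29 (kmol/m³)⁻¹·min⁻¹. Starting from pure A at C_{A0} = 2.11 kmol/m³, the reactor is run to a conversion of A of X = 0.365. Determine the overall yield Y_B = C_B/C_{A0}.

C_A = C_{A0}(1−X) = 1.340 kmol/m³.
Along a PFR/batch, dC_B/dC_A = −r_B/(r_B+r_C) = −k₁/(k₁+k₂·C_A).
Integrating from C_{A0} to C_A: C_B = (0.125/3.29)·ln[(0.125+3.29·2.11)/(0.125+3.29·1.34)] = 0.03799·ln(7.067/4.533) = 0.01687 kmol/m³.
Y_B = C_B/C_{A0} = 0.01687/2.11 = 0.00800.

0.00800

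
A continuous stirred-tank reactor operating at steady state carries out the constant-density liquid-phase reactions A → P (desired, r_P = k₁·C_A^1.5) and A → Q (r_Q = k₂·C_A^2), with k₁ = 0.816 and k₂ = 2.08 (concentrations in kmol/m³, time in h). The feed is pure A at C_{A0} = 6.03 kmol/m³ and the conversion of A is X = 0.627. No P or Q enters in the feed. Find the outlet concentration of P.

0.784 kmol/m³

Exit C_A = C_{A0}(1−X) = 6.03×0.373 = 2.249 kmol/m³.
In a CSTR the entire volume is at exit conditions, so r_P = 0.816×2.249^1.5 = 2.753 and r_Q = 2.08×2.249^2 = 10.52.
Fraction of consumed A going to P: r_P/(r_P+r_Q) = 0.2073.
C_P = 0.2073·C_{A0}·X = 0.2073×6.03×0.627 = 0.784 kmol/m³.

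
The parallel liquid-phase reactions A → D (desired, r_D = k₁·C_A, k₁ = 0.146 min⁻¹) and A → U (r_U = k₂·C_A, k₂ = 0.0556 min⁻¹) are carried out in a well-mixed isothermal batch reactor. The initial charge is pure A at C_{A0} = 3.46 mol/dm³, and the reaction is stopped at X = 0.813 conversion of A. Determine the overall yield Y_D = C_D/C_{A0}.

0.589

C_A = C_{A0}(1−X) = 0.6470 mol/dm³.
Both paths are first order in A, so the instantaneous fraction to D is constant: dC_D/d(−C_A) = k₁/(k₁+k₂) = 0.7242.
C_D = 0.7242·(C_{A0}−C_A) = 0.7242×2.813 = 2.04 mol/dm³.
Y_D = C_D/C_{A0} = 2.037/3.46 = 0.589.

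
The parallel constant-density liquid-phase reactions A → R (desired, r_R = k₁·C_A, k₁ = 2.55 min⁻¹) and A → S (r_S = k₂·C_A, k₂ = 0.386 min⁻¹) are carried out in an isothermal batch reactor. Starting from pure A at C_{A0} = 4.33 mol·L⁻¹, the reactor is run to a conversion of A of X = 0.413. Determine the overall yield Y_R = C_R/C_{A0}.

0.359

C_A = C_{A0}(1−X) = 2.542 mol·L⁻¹.
Both paths are first order in A, so the instantaneous fraction to R is constant: dC_R/d(−C_A) = k₁/(k₁+k₂) = 0.8685.
C_R = 0.8685·(C_{A0}−C_A) = 0.8685×1.788 = 1.55 mol·L⁻¹.
Y_R = C_R/C_{A0} = 1.553/4.33 = 0.359.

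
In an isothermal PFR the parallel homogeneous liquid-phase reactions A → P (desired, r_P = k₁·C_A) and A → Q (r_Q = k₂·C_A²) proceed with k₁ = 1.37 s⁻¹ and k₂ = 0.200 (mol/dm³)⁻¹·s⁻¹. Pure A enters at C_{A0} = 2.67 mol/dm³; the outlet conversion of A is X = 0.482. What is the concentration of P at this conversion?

C_A = C_{A0}(1−X) = 1.383 mol/dm³.
Along a PFR/batch, dC_P/dC_A = −r_P/(r_P+r_Q) = −k₁/(k₁+k₂·C_A).
Integrating from C_{A0} to C_A: C_P = (1.37/0.200)·ln[(1.37+0.200·2.67)/(1.37+0.200·1.38)] = 6.850·ln(1.904/1.647) = 0.9949 mol/dm³.

0.995 mol/dm³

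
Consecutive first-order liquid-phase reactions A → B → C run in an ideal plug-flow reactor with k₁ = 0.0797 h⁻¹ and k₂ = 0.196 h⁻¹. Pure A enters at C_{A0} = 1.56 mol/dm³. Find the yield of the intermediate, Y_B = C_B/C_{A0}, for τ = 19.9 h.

For first-order series with pure A initially, C_B(τ) = k₁C_{A0}/(k₂−k₁)·(e^(−k₁τ) − e^(−k₂τ)).
e^(−k₁τ) = e^(−0.0797×19.9) = e^(−1.586) = 0.2047; e^(−k₂τ) = e^(−3.900) = 0.02023.
C_B = 0.0797×1.56/(0.196−0.0797) × (0.2047−0.02023) = 1.069×0.1845 = 0.1972 mol/dm³.
Y_B = C_B/C_{A0} = 0.1972/1.56 = 0.126.

0.126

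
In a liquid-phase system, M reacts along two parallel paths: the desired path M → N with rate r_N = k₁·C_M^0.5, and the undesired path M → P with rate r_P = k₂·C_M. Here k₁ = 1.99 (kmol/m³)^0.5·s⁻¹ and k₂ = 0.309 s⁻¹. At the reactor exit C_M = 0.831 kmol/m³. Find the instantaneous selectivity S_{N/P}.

S_{N/P} = r_N/r_P = (k₁·C_M^0.5)/(k₂·C_M) = (k₁/k₂)·C_M^-0.5.
= (1.99×0.8310^0.5) / (0.309×0.8310) = 1.814/0.2568 = 7.06.

7.06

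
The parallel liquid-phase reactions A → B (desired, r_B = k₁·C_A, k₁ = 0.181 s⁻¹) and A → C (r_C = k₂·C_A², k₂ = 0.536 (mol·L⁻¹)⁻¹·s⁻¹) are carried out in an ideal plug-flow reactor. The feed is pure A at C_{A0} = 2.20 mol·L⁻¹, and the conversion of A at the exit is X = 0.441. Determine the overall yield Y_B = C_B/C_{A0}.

0.0740

C_A = C_{A0}(1−X) = 1.230 mol·L⁻¹.
Along a PFR/batch, dC_B/dC_A = −r_B/(r_B+r_C) = −k₁/(k₁+k₂·C_A).
Integrating from C_{A0} to C_A: C_B = (0.181/0.536)·ln[(0.181+0.536·2.20)/(0.181+0.536·1.23)] = 0.3377·ln(1.360/0.8402) = 0.1627 mol·L⁻¹.
Y_B = C_B/C_{A0} = 0.1627/2.20 = 0.0740.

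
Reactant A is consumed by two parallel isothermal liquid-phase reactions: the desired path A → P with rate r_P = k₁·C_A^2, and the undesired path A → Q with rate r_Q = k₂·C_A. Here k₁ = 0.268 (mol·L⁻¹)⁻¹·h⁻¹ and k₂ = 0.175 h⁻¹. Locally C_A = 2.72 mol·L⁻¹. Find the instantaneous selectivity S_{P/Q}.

S_{P/Q} = r_P/r_Q = (k₁·C_A^2)/(k₂·C_A) = (k₁/k₂)·C_A.
= (0.268×2.720^2) / (0.175×2.720) = 1.983/0.4760 = 4.17.
Since the desired path is higher order in A, keeping C_A high (PFR or concentrated feed) favours P.

4.17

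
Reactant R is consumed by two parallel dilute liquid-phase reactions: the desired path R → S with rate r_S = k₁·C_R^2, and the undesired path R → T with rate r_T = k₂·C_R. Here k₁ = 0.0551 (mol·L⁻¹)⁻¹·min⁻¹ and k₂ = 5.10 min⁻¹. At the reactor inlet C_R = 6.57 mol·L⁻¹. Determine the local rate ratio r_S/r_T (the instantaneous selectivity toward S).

0.0710

S_{S/T} = r_S/r_T = (k₁·C_R^2)/(k₂·C_R) = (k₁/k₂)·C_R.
= (0.0551×6.570^2) / (5.10×6.570) = 2.378/33.51 = 0.0710.
Since the desired path is higher order in R, keeping C_R high (PFR or concentrated feed) favours S.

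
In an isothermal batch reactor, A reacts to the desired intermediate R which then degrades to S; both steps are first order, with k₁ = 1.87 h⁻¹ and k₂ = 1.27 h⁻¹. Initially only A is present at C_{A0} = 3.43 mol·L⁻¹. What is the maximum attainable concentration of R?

1.51 mol·L⁻¹

Evaluating C_R at t_opt = ln(k₂/k₁)/(k₂−k₁) gives C_{R,max}/C_{A0} = (k₁/k₂)^[k₂/(k₂−k₁)].
= (1.87/1.27)^(1.27/(1.27−1.87)) = (1.472)^(-2.117) = 0.4409.
C_{R,max} = 0.4409×3.43 = 1.51 mol·L⁻¹.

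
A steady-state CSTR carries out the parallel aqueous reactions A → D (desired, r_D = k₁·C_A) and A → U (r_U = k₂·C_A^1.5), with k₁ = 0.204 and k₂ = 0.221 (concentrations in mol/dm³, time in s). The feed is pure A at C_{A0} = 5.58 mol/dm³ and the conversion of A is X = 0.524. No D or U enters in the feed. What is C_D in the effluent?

1.06 mol/dm³

Exit C_A = C_{A0}(1−X) = 5.58×0.476 = 2.656 mol/dm³.
In a CSTR the entire volume is at exit conditions, so r_D = 0.204×2.656 = 0.5418 and r_U = 0.221×2.656^1.5 = 0.9567.
Fraction of consumed A going to D: r_D/(r_D+r_U) = 0.3616.
C_D = 0.3616·C_{A0}·X = 0.3616×5.58×0.524 = 1.06 mol/dm³.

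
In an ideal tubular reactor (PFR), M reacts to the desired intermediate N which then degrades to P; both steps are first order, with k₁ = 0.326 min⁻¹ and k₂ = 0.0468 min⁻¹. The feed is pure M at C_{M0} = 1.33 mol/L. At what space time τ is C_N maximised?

The intermediate peaks when r₁ = r₂, i.e. k₁e^(−k₁τ) = k₂e^(−k₂τ), giving τ_opt = ln(k₂/k₁)/(k₂−k₁).
= ln(0.0468/0.326)/(0.0468−0.326) = ln(0.1436)/-0.2792 = -1.941/-0.2792 = 6.95 min.

6.95 min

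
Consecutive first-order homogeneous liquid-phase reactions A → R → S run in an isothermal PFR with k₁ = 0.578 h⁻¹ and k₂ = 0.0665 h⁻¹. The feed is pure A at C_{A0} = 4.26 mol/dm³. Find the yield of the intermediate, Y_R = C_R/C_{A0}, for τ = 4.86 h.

0.750

Solving the coupled first-order balances gives C_R(τ) = [k₁/(k₂−k₁)]·C_{A0}·(e^(−k₁τ) − e^(−k₂τ)).
e^(−k₁τ) = e^(−0.578×4.86) = e^(−2.809) = 0.06026; e^(−k₂τ) = e^(−0.3232) = 0.7238.
C_R = 0.578×4.26/(0.0665−0.578) × (0.06026−0.7238) = (-4.814)×(-0.6636) = 3.194 mol/dm³.
Y_R = C_R/C_{A0} = 3.194/4.26 = 0.750.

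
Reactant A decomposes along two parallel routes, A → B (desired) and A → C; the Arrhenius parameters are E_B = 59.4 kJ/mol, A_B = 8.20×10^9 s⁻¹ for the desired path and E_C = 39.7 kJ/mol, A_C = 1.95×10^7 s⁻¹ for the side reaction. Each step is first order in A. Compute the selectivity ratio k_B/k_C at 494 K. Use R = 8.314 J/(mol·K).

3.47

With equal orders, S_{B/C} = k_B/k_C = (A_B/A_C)·exp[(E_C−E_B)/(RT)].
(E_C−E_B)/(RT) = (39.7−59.4)×10³/(8.314×494) = -19700/4107 = -4.797.
k_B/k_C = (8.20×10^9/1.95×10^7)·exp(-4.797) = 420.5 × 0.008258 = 3.47.
Since E_B > E_C, raising the temperature improves selectivity toward B.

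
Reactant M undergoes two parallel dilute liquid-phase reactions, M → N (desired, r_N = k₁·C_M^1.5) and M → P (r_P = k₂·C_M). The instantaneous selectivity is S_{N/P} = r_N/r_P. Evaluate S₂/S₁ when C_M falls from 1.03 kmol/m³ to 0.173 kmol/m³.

0.410

S_{N/P} = (k₁/k₂)·C_M^0.5, so S₂/S₁ = (C_{M,2}/C_{M,1})^0.5.
= (0.173/1.03)^0.5 = (0.1680)^0.5 = 0.410.
Selectivity toward N falls as C_M falls — high-concentration operation is favoured.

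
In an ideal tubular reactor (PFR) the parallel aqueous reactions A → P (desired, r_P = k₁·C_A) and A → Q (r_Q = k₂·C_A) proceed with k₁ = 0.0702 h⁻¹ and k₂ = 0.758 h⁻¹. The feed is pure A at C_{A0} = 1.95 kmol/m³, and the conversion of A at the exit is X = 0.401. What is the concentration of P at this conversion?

0.0663 kmol/m³

C_A = C_{A0}(1−X) = 1.168 kmol/m³.
Both paths are first order in A, so the instantaneous fraction to P is constant: dC_P/d(−C_A) = k₁/(k₁+k₂) = 0.08476.
C_P = 0.08476·(C_{A0}−C_A) = 0.08476×0.7819 = 0.0663 kmol/m³.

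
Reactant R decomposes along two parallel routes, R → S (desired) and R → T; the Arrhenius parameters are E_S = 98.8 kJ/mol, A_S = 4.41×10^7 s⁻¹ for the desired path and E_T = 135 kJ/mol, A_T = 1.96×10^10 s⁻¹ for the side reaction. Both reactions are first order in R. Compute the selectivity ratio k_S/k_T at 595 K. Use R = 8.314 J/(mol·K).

k_S/k_T = (A_S/A_T)·exp[−(E_S−E_T)/(RT)] = (A_S/A_T)·exp[(E_T−E_S)/(RT)].
(E_T−E_S)/(RT) = (135−98.8)×10³/(8.314×595) = 36200/4947 = 7.318.
k_S/k_T = (4.41×10^7/1.96×10^10)·exp(7.318) = 0.002250 × 1507 = 3.39.

3.39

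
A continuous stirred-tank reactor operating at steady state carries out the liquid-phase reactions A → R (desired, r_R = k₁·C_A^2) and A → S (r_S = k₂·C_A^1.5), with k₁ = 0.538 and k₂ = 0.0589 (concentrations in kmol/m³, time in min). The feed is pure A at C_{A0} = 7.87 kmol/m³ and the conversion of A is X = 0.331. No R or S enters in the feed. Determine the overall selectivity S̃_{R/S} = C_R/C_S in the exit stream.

Exit C_A = C_{A0}(1−X) = 7.87×0.669 = 5.265 kmol/m³.
In a CSTR the entire volume is at exit conditions, so r_R = 0.538×5.265^2 = 14.91 and r_S = 0.0589×5.265^1.5 = 0.7116.
Overall selectivity = C_R/C_S = r_Rτ/(r_Sτ) = r_R/r_S = 21.0.

21.0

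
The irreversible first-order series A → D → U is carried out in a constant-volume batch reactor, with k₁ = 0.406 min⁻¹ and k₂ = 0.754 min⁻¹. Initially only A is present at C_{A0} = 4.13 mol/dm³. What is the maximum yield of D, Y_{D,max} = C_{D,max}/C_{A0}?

0.262

For a first-order series the maximum intermediate yield is C_{D,max}/C_{A0} = (k₁/k₂)^[k₂/(k₂−k₁)].
= (0.406/0.754)^(0.754/(0.754−0.406)) = (0.5385)^(2.167) = 0.2615.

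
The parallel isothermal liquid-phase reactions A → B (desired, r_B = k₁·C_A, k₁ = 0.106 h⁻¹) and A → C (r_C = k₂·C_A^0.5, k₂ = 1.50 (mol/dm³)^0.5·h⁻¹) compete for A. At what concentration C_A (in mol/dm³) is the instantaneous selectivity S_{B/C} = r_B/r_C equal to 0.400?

S_{B/C} = (k₁/k₂)·C_A^0.5 ⇒ C_A = (S·k₂/k₁)^(2).
= (0.400×1.50/0.106)^(2) = (5.660)^(2) = 32.0 mol/dm³.

32.0 mol/dm³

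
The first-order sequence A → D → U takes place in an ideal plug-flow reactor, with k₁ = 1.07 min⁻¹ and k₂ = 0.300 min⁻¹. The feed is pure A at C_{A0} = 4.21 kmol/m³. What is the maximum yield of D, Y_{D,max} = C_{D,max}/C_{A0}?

0.609

Evaluating C_D at τ_opt = ln(k₂/k₁)/(k₂−k₁) gives C_{D,max}/C_{A0} = (k₁/k₂)^[k₂/(k₂−k₁)].
= (1.07/0.300)^(0.300/(0.300−1.07)) = (3.567)^(-0.3896) = 0.6093.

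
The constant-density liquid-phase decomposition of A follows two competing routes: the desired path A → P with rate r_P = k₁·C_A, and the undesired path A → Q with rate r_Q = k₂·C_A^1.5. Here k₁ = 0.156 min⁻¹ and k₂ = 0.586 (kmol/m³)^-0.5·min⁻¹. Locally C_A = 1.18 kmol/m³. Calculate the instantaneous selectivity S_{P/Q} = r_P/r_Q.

S_{P/Q} = r_P/r_Q = (k₁·C_A)/(k₂·C_A^1.5) = (k₁/k₂)·C_A^-0.5.
= (0.156×1.180) / (0.586×1.180^1.5) = 0.1841/0.7511 = 0.245.
The undesired path is higher order in A, so low C_A (CSTR or dilute feed) favours P.

0.245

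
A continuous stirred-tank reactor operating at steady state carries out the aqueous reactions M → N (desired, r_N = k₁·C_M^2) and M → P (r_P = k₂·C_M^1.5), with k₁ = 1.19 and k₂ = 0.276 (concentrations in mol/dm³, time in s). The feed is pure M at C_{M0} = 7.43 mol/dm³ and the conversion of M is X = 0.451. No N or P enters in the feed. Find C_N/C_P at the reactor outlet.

Exit C_M = C_{M0}(1−X) = 7.43×0.549 = 4.079 mol/dm³.
Rates in a CSTR are evaluated at the outlet concentration: r_N = 1.19×4.079^2 = 19.80, r_P = 0.276×4.079^1.5 = 2.274.
Overall selectivity = C_N/C_P = r_Nτ/(r_Pτ) = r_N/r_P = 8.71.

8.71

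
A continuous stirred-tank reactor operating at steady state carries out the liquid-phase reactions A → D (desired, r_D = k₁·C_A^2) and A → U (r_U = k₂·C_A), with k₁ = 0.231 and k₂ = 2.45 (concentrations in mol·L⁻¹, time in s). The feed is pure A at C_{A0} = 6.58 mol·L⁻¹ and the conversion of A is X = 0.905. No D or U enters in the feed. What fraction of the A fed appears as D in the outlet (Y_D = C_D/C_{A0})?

Exit C_A = C_{A0}(1−X) = 6.58×0.0950 = 0.6251 mol·L⁻¹.
Rates in a CSTR are evaluated at the outlet concentration: r_D = 0.231×0.6251^2 = 0.09026, r_U = 2.45×0.6251 = 1.531.
Fraction of consumed A going to D: r_D/(r_D+r_U) = 0.05566.
C_D = 0.05566·C_{A0}·X = 0.05566×6.58×0.905 = 0.331 mol·L⁻¹; Y_D = C_D/C_{A0} = 0.0504.

0.0504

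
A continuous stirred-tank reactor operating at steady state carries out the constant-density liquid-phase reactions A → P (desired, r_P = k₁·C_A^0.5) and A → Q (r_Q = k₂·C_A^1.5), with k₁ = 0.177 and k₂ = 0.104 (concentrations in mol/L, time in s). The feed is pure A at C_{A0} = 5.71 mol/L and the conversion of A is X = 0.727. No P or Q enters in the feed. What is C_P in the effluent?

Exit C_A = C_{A0}(1−X) = 5.71×0.273 = 1.559 mol/L.
In a CSTR the entire volume is at exit conditions, so r_P = 0.177×1.559^0.5 = 0.2210 and r_Q = 0.104×1.559^1.5 = 0.2024.
Fraction of consumed A going to P: r_P/(r_P+r_Q) = 0.5219.
C_P = 0.5219·C_{A0}·X = 0.5219×5.71×0.727 = 2.17 mol/L.

2.17 mol/L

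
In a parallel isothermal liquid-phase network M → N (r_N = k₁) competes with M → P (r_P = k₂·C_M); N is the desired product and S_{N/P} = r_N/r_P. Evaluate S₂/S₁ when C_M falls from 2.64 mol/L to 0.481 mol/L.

5.49

S_{N/P} = (k₁/k₂)·C_M⁻¹, so S₂/S₁ = (C_{M,2}/C_{M,1})⁻¹.
= 2.64/0.481 = 5.49.
Selectivity toward N rises as C_M falls — low-concentration operation is favoured.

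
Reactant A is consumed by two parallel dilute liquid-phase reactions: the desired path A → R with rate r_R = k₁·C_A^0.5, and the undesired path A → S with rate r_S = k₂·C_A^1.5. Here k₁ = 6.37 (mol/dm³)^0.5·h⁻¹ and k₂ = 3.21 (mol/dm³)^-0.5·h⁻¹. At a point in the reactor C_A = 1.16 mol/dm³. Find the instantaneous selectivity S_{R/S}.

S_{R/S} = r_R/r_S = (k₁·C_A^0.5)/(k₂·C_A^1.5) = (k₁/k₂)·C_A⁻¹.
= (6.37×1.160^0.5) / (3.21×1.160^1.5) = 6.861/4.010 = 1.71.

1.71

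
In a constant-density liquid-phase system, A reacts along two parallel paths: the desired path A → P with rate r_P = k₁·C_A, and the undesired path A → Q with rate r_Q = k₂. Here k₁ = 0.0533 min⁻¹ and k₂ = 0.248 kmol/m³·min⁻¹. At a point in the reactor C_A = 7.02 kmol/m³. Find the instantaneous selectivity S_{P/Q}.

S_{P/Q} = r_P/r_Q = (k₁·C_A)/(k₂) = (k₁/k₂)·C_A.
= (0.0533×7.020) / (0.248) = 0.3742/0.2480 = 1.51.

1.51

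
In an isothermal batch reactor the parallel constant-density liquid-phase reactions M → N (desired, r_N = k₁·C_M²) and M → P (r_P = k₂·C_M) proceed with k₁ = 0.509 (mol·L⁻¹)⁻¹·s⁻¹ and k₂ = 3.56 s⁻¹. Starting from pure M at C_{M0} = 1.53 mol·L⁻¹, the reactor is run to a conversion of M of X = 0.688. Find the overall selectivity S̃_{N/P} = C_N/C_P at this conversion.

C_M = C_{M0}(1−X) = 0.4774 mol·L⁻¹.
Along a PFR/batch, dC_P/dC_M = −r_P/(r_N+r_P) = −k₂/(k₂+k₁·C_M).
Integrating from C_{M0} to C_M: C_P = (3.56/0.509)·ln[(3.56+0.509·1.53)/(3.56+0.509·0.477)] = 6.994·ln(4.339/3.803) = 0.9219 mol·L⁻¹.
Then C_N = (C_{M0}−C_M) − C_P = 1.053 − 0.9219 = 0.1308 mol·L⁻¹.
S̃_{N/P} = C_N/C_P = 0.1308/0.9219 = 0.142.

0.142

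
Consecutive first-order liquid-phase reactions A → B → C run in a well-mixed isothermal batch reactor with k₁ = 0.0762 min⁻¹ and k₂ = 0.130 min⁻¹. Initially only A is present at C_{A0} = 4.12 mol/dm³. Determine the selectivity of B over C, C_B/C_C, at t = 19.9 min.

0.355

Solving the coupled first-order balances gives C_B(t) = [k₁/(k₂−k₁)]·C_{A0}·(e^(−k₁t) − e^(−k₂t)).
e^(−k₁t) = e^(−0.0762×19.9) = e^(−1.516) = 0.2195; e^(−k₂t) = e^(−2.587) = 0.07525.
C_B = 0.0762×4.12/(0.130−0.0762) × (0.2195−0.07525) = 5.835×0.1443 = 0.8418 mol/dm³.
C_A = C_{A0}e^(−k₁t) = 0.9044 mol/dm³, so C_C = C_{A0}−C_A−C_B = 2.374 mol/dm³; C_B/C_C = 0.355.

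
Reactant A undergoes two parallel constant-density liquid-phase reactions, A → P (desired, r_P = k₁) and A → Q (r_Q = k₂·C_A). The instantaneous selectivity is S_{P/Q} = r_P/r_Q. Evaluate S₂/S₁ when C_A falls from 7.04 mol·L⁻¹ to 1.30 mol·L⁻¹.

S_{P/Q} = (k₁/k₂)·C_A⁻¹, so S₂/S₁ = (C_{A,2}/C_{A,1})⁻¹.
= 7.04/1.30 = 5.42.
Selectivity toward P rises as C_A falls — low-concentration operation is favoured.

5.42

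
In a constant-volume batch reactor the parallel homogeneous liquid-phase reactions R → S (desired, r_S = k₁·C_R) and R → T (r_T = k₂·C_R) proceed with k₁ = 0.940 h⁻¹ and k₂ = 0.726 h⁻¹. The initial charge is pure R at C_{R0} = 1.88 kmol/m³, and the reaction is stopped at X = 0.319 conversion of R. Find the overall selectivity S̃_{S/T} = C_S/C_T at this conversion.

C_R = C_{R0}(1−X) = 1.280 kmol/m³.
Both paths are first order in R, so the instantaneous fraction to S is constant: dC_S/d(−C_R) = k₁/(k₁+k₂) = 0.5642.
C_S = 0.5642·(C_{R0}−C_R) = 0.5642×0.5997 = 0.338 kmol/m³.
C_T = (C_{R0}−C_R)−C_S = 0.2613 kmol/m³; S̃_{S/T} = 0.3384/0.2613 = 1.29.

1.29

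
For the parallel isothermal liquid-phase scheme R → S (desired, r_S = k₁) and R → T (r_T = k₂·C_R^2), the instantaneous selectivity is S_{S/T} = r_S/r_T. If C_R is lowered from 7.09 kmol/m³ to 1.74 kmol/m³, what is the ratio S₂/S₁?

S_{S/T} = (k₁/k₂)·C_R^-2, so S₂/S₁ = (C_{R,2}/C_{R,1})^-2.
= (1.74/7.09)^(-2) = (0.2454)^(-2) = 16.6.
Selectivity toward S rises as C_R falls — low-concentration operation is favoured.

16.6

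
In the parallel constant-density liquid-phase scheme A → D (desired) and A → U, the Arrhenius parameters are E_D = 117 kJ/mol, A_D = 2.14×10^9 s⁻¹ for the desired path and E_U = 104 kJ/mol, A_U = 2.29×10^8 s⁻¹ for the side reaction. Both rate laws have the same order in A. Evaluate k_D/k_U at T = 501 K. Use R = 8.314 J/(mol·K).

0.412

Since both paths have the same order in A, the concentration cancels and S_{D/U} = k_D/k_U = (A_D/A_U)·exp[(E_U−E_D)/(RT)].
(E_U−E_D)/(RT) = (104−117)×10³/(8.314×501) = -13000/4165 = -3.121.
k_D/k_U = (2.14×10^9/2.29×10^8)·exp(-3.121) = 9.345 × 0.04411 = 0.412.
Since E_D > E_U, raising the temperature improves selectivity toward D.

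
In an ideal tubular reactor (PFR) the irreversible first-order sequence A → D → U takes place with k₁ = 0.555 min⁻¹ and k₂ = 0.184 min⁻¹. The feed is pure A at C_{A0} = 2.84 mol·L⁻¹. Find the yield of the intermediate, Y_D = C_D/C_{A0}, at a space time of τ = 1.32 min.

For first-order series with pure A initially, C_D(τ) = k₁C_{A0}/(k₂−k₁)·(e^(−k₁τ) − e^(−k₂τ)).
e^(−k₁τ) = e^(−0.555×1.32) = e^(−0.7326) = 0.4807; e^(−k₂τ) = e^(−0.2429) = 0.7844.
C_D = 0.555×2.84/(0.184−0.555) × (0.4807−0.7844) = (-4.249)×(-0.3037) = 1.290 mol·L⁻¹.
Y_D = C_D/C_{A0} = 1.290/2.84 = 0.454.

0.454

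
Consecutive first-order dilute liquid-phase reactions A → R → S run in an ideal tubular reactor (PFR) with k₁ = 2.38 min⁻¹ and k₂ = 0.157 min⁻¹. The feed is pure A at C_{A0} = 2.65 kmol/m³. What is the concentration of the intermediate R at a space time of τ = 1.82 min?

2.09 kmol/m³

The intermediate concentration in a first-order A→B→C sequence is C_R = k₁C_{A0}(e^(−k₁τ) − e^(−k₂τ))/(k₂−k₁).
e^(−k₁τ) = e^(−2.38×1.82) = e^(−4.332) = 0.01315; e^(−k₂τ) = e^(−0.2857) = 0.7515.
C_R = 2.38×2.65/(0.157−2.38) × (0.01315−0.7515) = (-2.837)×(-0.7383) = 2.095 kmol/m³.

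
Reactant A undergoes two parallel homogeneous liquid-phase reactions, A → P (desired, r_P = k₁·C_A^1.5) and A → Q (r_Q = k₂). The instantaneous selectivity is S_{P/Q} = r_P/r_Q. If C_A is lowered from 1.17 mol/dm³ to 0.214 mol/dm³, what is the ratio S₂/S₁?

0.0782

S_{P/Q} = (k₁/k₂)·C_A^1.5, so S₂/S₁ = (C_{A,2}/C_{A,1})^1.5.
= (0.214/1.17)^1.5 = (0.1829)^1.5 = 0.0782.
Selectivity toward P falls as C_A falls — high-concentration operation is favoured.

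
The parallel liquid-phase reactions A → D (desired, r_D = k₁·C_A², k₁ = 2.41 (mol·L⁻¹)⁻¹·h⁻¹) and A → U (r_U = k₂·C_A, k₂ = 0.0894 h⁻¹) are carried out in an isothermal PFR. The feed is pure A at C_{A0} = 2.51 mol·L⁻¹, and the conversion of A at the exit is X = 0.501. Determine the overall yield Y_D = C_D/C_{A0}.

0.491

C_A = C_{A0}(1−X) = 1.252 mol·L⁻¹.
Along a PFR/batch, dC_U/dC_A = −r_U/(r_D+r_U) = −k₂/(k₂+k₁·C_A).
Integrating from C_{A0} to C_A: C_U = (0.0894/2.41)·ln[(0.0894+2.41·2.51)/(0.0894+2.41·1.25)] = 0.03710·ln(6.139/3.108) = 0.02525 mol·L⁻¹.
Then C_D = (C_{A0}−C_A) − C_U = 1.258 − 0.02525 = 1.232 mol·L⁻¹.
Y_D = C_D/C_{A0} = 1.232/2.51 = 0.491.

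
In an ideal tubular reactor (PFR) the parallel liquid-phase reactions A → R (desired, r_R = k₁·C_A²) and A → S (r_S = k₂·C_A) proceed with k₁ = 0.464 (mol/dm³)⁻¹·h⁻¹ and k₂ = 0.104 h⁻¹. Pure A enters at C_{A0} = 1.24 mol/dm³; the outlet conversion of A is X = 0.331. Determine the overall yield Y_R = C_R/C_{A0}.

C_A = C_{A0}(1−X) = 0.8296 mol/dm³.
Along a PFR/batch, dC_S/dC_A = −r_S/(r_R+r_S) = −k₂/(k₂+k₁·C_A).
Integrating from C_{A0} to C_A: C_S = (0.104/0.464)·ln[(0.104+0.464·1.24)/(0.104+0.464·0.830)] = 0.2241·ln(0.6794/0.4889) = 0.07373 mol/dm³.
Then C_R = (C_{A0}−C_A) − C_S = 0.4104 − 0.07373 = 0.3367 mol/dm³.
Y_R = C_R/C_{A0} = 0.3367/1.24 = 0.272.

0.272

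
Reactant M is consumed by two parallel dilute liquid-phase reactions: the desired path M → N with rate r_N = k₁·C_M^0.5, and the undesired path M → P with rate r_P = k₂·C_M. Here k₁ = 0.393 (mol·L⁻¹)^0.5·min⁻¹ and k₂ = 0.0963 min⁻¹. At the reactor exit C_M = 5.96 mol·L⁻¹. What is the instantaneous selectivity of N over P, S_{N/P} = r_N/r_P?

1.67

S_{N/P} = r_N/r_P = (k₁·C_M^0.5)/(k₂·C_M) = (k₁/k₂)·C_M^-0.5.
= (0.393×5.960^0.5) / (0.0963×5.960) = 0.9594/0.5739 = 1.67.
The undesired path is higher order in M, so low C_M (CSTR or dilute feed) favours N.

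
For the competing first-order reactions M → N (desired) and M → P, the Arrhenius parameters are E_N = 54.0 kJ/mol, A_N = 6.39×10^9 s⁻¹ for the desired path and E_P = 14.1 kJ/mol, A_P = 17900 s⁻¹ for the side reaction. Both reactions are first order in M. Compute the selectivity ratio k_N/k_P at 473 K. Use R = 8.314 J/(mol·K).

14.0

With equal orders, S_{N/P} = k_N/k_P = (A_N/A_P)·exp[(E_P−E_N)/(RT)].
(E_P−E_N)/(RT) = (14.1−54.0)×10³/(8.314×473) = -39900/3933 = -10.15.
k_N/k_P = (6.39×10^9/17900)·exp(-10.15) = 3.570×10^5 × 3.923×10^-5 = 14.0.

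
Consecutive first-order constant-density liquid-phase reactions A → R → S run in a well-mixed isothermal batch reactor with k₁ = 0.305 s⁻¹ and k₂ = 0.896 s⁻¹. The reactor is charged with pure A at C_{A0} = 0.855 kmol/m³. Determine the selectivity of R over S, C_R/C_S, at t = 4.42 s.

0.202

For first-order series with pure A initially, C_R(t) = k₁C_{A0}/(k₂−k₁)·(e^(−k₁t) − e^(−k₂t)).
e^(−k₁t) = e^(−0.305×4.42) = e^(−1.348) = 0.2597; e^(−k₂t) = e^(−3.960) = 0.01906.
C_R = 0.305×0.855/(0.896−0.305) × (0.2597−0.01906) = 0.4412×0.2407 = 0.1062 kmol/m³.
C_A = C_{A0}e^(−k₁t) = 0.2221 kmol/m³, so C_S = C_{A0}−C_A−C_R = 0.5267 kmol/m³; C_R/C_S = 0.202.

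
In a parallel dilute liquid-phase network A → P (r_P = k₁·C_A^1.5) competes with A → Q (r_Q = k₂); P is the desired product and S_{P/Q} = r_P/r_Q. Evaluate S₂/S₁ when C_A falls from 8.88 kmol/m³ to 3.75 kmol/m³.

S_{P/Q} = (k₁/k₂)·C_A^1.5, so S₂/S₁ = (C_{A,2}/C_{A,1})^1.5.
= (3.75/8.88)^1.5 = (0.4223)^1.5 = 0.274.

0.274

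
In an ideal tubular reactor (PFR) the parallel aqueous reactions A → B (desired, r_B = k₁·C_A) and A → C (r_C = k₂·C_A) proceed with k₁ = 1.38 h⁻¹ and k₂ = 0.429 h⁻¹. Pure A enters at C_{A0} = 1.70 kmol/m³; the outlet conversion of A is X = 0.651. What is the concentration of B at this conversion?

C_A = C_{A0}(1−X) = 0.5933 kmol/m³.
Both paths are first order in A, so the instantaneous fraction to B is constant: dC_B/d(−C_A) = k₁/(k₁+k₂) = 0.7629.
C_B = 0.7629·(C_{A0}−C_A) = 0.7629×1.107 = 0.844 kmol/m³.

0.844 kmol/m³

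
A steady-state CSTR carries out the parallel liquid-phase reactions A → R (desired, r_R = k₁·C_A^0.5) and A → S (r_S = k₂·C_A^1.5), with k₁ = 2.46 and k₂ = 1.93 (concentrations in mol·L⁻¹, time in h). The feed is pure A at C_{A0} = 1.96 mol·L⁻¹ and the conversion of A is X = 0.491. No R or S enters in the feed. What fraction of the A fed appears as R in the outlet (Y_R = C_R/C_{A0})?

Exit C_A = C_{A0}(1−X) = 1.96×0.509 = 0.9976 mol·L⁻¹.
Rates in a CSTR are evaluated at the outlet concentration: r_R = 2.46×0.9976^0.5 = 2.457, r_S = 1.93×0.9976^1.5 = 1.923.
Fraction of consumed A going to R: r_R/(r_R+r_S) = 0.5609.
C_R = 0.5609·C_{A0}·X = 0.5609×1.96×0.491 = 0.540 mol·L⁻¹; Y_R = C_R/C_{A0} = 0.275.

0.275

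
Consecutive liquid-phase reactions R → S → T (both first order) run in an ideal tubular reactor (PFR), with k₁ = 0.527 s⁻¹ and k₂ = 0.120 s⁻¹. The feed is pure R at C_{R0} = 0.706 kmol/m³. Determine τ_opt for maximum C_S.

Setting dC_S/dτ = 0 gives τ_opt = ln(k₂/k₁)/(k₂−k₁).
= ln(0.120/0.527)/(0.120−0.527) = ln(0.2277)/-0.4070 = -1.480/-0.4070 = 3.64 s.

3.64 s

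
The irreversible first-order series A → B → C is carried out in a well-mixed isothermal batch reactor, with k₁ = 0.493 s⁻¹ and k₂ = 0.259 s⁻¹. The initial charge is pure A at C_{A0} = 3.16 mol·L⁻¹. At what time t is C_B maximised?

Setting dC_B/dt = 0 gives t_opt = ln(k₂/k₁)/(k₂−k₁).
= ln(0.259/0.493)/(0.259−0.493) = ln(0.5254)/-0.2340 = -0.6437/-0.2340 = 2.75 s.

2.75 s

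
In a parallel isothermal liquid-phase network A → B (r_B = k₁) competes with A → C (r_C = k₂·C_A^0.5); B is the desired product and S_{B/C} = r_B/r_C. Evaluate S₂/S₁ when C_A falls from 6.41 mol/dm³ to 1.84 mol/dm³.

S_{B/C} = (k₁/k₂)·C_A^-0.5, so S₂/S₁ = (C_{A,2}/C_{A,1})^-0.5.
= (1.84/6.41)^(-0.5) = (0.2871)^(-0.5) = 1.87.

1.87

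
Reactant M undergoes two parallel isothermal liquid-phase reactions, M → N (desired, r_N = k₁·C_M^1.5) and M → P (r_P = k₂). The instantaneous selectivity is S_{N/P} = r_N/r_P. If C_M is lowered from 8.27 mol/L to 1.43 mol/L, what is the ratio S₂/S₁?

0.0719

S_{N/P} = (k₁/k₂)·C_M^1.5, so S₂/S₁ = (C_{M,2}/C_{M,1})^1.5.
= (1.43/8.27)^1.5 = (0.1729)^1.5 = 0.0719.
Selectivity toward N falls as C_M falls — high-concentration operation is favoured.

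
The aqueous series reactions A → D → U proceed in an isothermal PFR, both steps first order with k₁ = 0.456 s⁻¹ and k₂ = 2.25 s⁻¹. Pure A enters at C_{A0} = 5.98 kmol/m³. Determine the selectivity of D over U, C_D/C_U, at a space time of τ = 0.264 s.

2.99

For first-order series with pure A initially, C_D(τ) = k₁C_{A0}/(k₂−k₁)·(e^(−k₁τ) − e^(−k₂τ)).
e^(−k₁τ) = e^(−0.456×0.264) = e^(−0.1204) = 0.8866; e^(−k₂τ) = e^(−0.5940) = 0.5521.
C_D = 0.456×5.98/(2.25−0.456) × (0.8866−0.5521) = 1.520×0.3345 = 0.5084 kmol/m³.
C_A = C_{A0}e^(−k₁τ) = 5.302 kmol/m³, so C_U = C_{A0}−C_A−C_D = 0.1699 kmol/m³; C_D/C_U = 2.99.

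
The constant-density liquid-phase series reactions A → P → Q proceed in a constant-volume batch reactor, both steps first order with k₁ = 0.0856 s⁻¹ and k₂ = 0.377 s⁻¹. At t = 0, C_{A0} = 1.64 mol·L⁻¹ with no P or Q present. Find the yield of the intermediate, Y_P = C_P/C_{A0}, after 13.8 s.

Solving the coupled first-order balances gives C_P(t) = [k₁/(k₂−k₁)]·C_{A0}·(e^(−k₁t) − e^(−k₂t)).
e^(−k₁t) = e^(−0.0856×13.8) = e^(−1.181) = 0.3069; e^(−k₂t) = e^(−5.203) = 0.005502.
C_P = 0.0856×1.64/(0.377−0.0856) × (0.3069−0.005502) = 0.4818×0.3014 = 0.1452 mol·L⁻¹.
Y_P = C_P/C_{A0} = 0.1452/1.64 = 0.0885.

0.0885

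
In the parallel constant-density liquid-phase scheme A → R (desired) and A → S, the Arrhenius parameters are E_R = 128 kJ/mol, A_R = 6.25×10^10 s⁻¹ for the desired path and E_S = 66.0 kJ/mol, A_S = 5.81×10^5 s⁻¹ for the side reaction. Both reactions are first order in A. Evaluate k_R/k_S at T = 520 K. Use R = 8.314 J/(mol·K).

With equal orders, S_{R/S} = k_R/k_S = (A_R/A_S)·exp[(E_S−E_R)/(RT)].
(E_S−E_R)/(RT) = (66.0−128)×10³/(8.314×520) = -62000/4323 = -14.34.
k_R/k_S = (6.25×10^10/5.81×10^5)·exp(-14.34) = 1.076×10^5 × 5.913×10^-7 = 0.0636.

0.0636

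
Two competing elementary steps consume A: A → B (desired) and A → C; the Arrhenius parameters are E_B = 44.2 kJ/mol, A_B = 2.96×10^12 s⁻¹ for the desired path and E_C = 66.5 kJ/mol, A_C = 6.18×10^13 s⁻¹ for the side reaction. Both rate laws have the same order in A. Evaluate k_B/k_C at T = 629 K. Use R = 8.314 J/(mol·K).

k_B/k_C = (A_B/A_C)·exp[−(E_B−E_C)/(RT)] = (A_B/A_C)·exp[(E_C−E_B)/(RT)].
(E_C−E_B)/(RT) = (66.5−44.2)×10³/(8.314×629) = 22300/5230 = 4.264.
k_B/k_C = (2.96×10^12/6.18×10^13)·exp(4.264) = 0.04790 × 71.11 = 3.41.

3.41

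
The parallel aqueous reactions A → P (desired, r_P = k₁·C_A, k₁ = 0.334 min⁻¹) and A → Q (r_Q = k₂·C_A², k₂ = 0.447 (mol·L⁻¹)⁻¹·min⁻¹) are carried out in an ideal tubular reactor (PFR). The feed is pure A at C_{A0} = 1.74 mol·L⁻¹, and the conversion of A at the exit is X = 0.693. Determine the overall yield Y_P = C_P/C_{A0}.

C_A = C_{A0}(1−X) = 0.5342 mol·L⁻¹.
Along a PFR/batch, dC_P/dC_A = −r_P/(r_P+r_Q) = −k₁/(k₁+k₂·C_A).
Integrating from C_{A0} to C_A: C_P = (0.334/0.447)·ln[(0.334+0.447·1.74)/(0.334+0.447·0.534)] = 0.7472·ln(1.112/0.5728) = 0.4956 mol·L⁻¹.
Y_P = C_P/C_{A0} = 0.4956/1.74 = 0.285.

0.285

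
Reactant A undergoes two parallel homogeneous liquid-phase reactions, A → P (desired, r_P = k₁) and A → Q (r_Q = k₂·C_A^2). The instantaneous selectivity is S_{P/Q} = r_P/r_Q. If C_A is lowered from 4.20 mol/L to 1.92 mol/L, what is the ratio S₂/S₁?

4.79

S_{P/Q} = (k₁/k₂)·C_A^-2, so S₂/S₁ = (C_{A,2}/C_{A,1})^-2.
= (1.92/4.20)^(-2) = (0.4571)^(-2) = 4.79.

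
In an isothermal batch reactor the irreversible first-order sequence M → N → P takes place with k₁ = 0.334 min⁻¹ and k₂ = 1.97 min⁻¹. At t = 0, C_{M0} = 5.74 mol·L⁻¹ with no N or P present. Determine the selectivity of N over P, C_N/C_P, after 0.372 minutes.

2.37

For first-order series with pure M initially, C_N(t) = k₁C_{M0}/(k₂−k₁)·(e^(−k₁t) − e^(−k₂t)).
e^(−k₁t) = e^(−0.334×0.372) = e^(−0.1242) = 0.8832; e^(−k₂t) = e^(−0.7328) = 0.4805.
C_N = 0.334×5.74/(1.97−0.334) × (0.8832−0.4805) = 1.172×0.4026 = 0.4718 mol·L⁻¹.
C_M = C_{M0}e^(−k₁t) = 5.069 mol·L⁻¹, so C_P = C_{M0}−C_M−C_N = 0.1988 mol·L⁻¹; C_N/C_P = 2.37.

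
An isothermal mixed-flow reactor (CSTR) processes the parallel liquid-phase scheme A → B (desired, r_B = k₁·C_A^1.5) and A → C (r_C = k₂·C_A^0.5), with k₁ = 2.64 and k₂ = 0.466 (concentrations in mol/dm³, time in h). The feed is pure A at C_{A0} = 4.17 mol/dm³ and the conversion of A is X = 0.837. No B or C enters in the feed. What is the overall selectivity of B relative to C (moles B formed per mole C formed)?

Exit C_A = C_{A0}(1−X) = 4.17×0.163 = 0.6797 mol/dm³.
A CSTR operates uniformly at the exit composition, giving r_B = 1.479 and r_C = 0.3842 (each k·C_A^n at C_A = 0.6797).
Overall selectivity = C_B/C_C = r_Bτ/(r_Cτ) = r_B/r_C = 3.85.

3.85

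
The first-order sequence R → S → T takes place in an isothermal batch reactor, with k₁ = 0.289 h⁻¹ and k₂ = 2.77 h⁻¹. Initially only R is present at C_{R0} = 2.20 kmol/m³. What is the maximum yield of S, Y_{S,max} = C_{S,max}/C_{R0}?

At the optimum, C_{S,max}/C_{R0} = (k₁/k₂)^[k₂/(k₂−k₁)].
= (0.289/2.77)^(2.77/(2.77−0.289)) = (0.1043)^(1.116) = 0.08018.

0.0802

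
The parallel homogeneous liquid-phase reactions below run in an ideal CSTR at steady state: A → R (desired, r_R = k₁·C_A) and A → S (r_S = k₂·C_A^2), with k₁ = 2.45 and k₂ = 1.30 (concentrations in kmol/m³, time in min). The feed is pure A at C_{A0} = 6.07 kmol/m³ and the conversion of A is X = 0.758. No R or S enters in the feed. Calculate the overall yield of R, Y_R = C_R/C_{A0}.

0.426

Exit C_A = C_{A0}(1−X) = 6.07×0.242 = 1.469 kmol/m³.
Rates in a CSTR are evaluated at the outlet concentration: r_R = 2.45×1.469 = 3.599, r_S = 1.30×1.469^2 = 2.805.
Fraction of consumed A going to R: r_R/(r_R+r_S) = 0.5620.
C_R = 0.5620·C_{A0}·X = 0.5620×6.07×0.758 = 2.59 kmol/m³; Y_R = C_R/C_{A0} = 0.426.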